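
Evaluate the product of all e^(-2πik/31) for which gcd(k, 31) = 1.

The primitive 31st roots of unity are ω_31^k for k coprime to 31: k ∈ {1, 2, 3, 4, 5, 6, 7, 8, 9, 10, 11, 12, 13, 14, 15, 16, 17, 18, 19, 20, 21, 22, 23, 24, 25, 26, 27, 28, 29, 30}
Their product equals the constant term of the cyclotomic polynomial Φ_31(x) up to sign.
For n ≥ 3, the product of all primitive nth roots of unity is 1. (For n=1 it is 1; for n=2 it is -1.)

1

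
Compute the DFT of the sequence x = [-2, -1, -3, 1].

X[k] = Σ(n=0 to 3) x[n] · ω_4^(nk)
where ω_4 = e^(-2πi/4)

Computing each X[k]:
X[0] = -5
X[1] = 1+2i
X[2] = -5
X[3] = 1-2i

X = [-5, 1+2i, -5, 1-2i]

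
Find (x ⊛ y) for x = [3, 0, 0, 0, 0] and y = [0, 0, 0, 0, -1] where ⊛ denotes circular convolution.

(x ⊛ y)[n] = Σ(m=0 to 4) x[m] · y[(n-m) mod 5]

Computing each output sample:
(x ⊛ y)[0] = 0
(x ⊛ y)[1] = 0
(x ⊛ y)[2] = 0
(x ⊛ y)[3] = 0
(x ⊛ y)[4] = -3

x ⊛ y = [0, 0, 0, 0, -3]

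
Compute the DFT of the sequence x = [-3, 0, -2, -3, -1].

X[k] = Σ(n=0 to 4) x[n] · ω_5^(nk)
where ω_5 = e^(-2πi/5)

Computing each X[k]:
X[0] = -9
X[1] = 0.7361-1.5388i
X[2] = -3.7361+0.3633i
X[3] = -3.7361-0.3633i
X[4] = 0.7361+1.5388i

X = [-9, 0.7361-1.5388i, -3.7361+0.3633i, -3.7361-0.3633i, 0.7361+1.5388i]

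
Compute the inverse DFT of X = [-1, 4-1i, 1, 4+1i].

x[n] = (1/4) Σ(k=0 to 3) X[k] · e^(2πikn/4)

Computing each x[n]:
x[0] = 2
x[1] = 0
x[2] = -2
x[3] = -1

x = [2, 0, -2, -1]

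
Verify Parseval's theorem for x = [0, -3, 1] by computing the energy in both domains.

Time domain:
Σ|x[n]|² = |0|² + |-3|² + |1|² = 10.0000

Frequency domain:
(1/3)Σ|X[k]|² = (1/3)(|-2|² + |1.0000+3.4641i|² + |1.0000-3.4641i|²) = (1/3)·30.0000 = 10.0000

Both sides agree, confirming Parseval's theorem.

Σ|x[n]|² = (1/N)Σ|X[k]|² = 10.0000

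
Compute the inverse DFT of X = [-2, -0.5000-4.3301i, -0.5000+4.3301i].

x[n] = (1/3) Σ(k=0 to 2) X[k] · e^(2πikn/3)

Computing each x[n]:
x[0] = -1
x[1] = 2
x[2] = -3

x = [-1, 2, -3]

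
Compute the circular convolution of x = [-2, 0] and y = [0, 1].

(x ⊛ y)[n] = Σ(m=0 to 1) x[m] · y[(n-m) mod 2]

Computing each output sample:
(x ⊛ y)[0] = 0
(x ⊛ y)[1] = -2

x ⊛ y = [0, -2]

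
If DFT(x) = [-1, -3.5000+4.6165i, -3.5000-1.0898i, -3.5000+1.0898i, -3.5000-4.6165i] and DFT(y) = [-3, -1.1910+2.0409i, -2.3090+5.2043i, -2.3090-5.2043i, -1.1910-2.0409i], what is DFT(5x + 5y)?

By linearity: DFT(5x + 5y) = 5·DFT(x) + 5·DFT(y)
= 5·[-1, -3.5000+4.6165i, -3.5000-1.0898i, -3.5000+1.0898i, -3.5000-4.6165i] + 5·[-3, -1.1910+2.0409i, -2.3090+5.2043i, -2.3090-5.2043i, -1.1910-2.0409i]

Computing element-wise:
Z[0] = 5·(-1) + 5·(-3) = -20
Z[1] = 5·(-3.5000+4.6165i) + 5·(-1.1910+2.0409i) = -23.4550+33.2870i
Z[2] = 5·(-3.5000-1.0898i) + 5·(-2.3090+5.2043i) = -29.0450+20.5725i
Z[3] = 5·(-3.5000+1.0898i) + 5·(-2.3090-5.2043i) = -29.0450-20.5725i
Z[4] = 5·(-3.5000-4.6165i) + 5·(-1.1910-2.0409i) = -23.4550-33.2870i

DFT(5x + 5y) = 5·X + 5·Y = [-20, -23.4550+33.2870i, -29.0450+20.5725i, -29.0450-20.5725i, -23.4550-33.2870i]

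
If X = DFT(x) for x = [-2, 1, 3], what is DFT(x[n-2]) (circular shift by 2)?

Time shift by 2: X_shifted[k] = ω_3^(2k) · X[k]
Shifted x = [1, 3, -2]

DFT(x[n-2]) = [2, 0.5000-4.3301i, 0.5000+4.3301i]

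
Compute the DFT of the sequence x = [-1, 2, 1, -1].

X[k] = Σ(n=0 to 3) x[n] · ω_4^(nk)
where ω_4 = e^(-2πi/4)

Computing each X[k]:
X[0] = 1
X[1] = -2-3i
X[2] = -1
X[3] = -2+3i

X = [1, -2-3i, -1, -2+3i]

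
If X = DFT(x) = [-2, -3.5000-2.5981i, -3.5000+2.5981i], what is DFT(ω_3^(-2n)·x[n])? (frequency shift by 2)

Modulation property: DFT(ω_3^(-2n)·x[n]) = X[(k-2) mod 3], so circularly shift X by 2 positions.

X[k-2] = [-3.5000-2.5981i, -3.5000+2.5981i, -2]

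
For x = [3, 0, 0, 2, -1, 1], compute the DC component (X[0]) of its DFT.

X[0] = Σ(n=0 to 5) x[n] · ω_6^0 = Σ x[n]
= (3) + (0) + (0) + (2) + (-1) + (1)

X[0] = 5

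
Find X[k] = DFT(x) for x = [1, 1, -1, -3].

X[k] = Σ(n=0 to 3) x[n] · ω_4^(nk)
where ω_4 = e^(-2πi/4)

Computing each X[k]:
X[0] = -2
X[1] = 2-4i
X[2] = 2
X[3] = 2+4i

X = [-2, 2-4i, 2, 2+4i]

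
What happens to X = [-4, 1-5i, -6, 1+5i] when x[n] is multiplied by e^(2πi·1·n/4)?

Modulation property: DFT(ω_4^(-1n)·x[n]) = X[(k-1) mod 4], so circularly shift X by 1 positions.

X[k-1] = [1+5i, -4, 1-5i, -6]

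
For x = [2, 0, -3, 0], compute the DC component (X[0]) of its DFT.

X[0] = Σ(n=0 to 3) x[n] · ω_4^0 = Σ x[n]
= (2) + (0) + (-3) + (0)

X[0] = -1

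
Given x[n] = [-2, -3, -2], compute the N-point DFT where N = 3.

X[k] = Σ(n=0 to 2) x[n] · ω_3^(nk)
where ω_3 = e^(-2πi/3)

Computing each X[k]:
X[0] = -7
X[1] = 0.5000+0.8660i
X[2] = 0.5000-0.8660i

X = [-7, 0.5000+0.8660i, 0.5000-0.8660i]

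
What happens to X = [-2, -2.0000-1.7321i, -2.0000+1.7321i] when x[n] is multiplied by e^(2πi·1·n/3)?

Modulation property: DFT(ω_3^(-1n)·x[n]) = X[(k-1) mod 3], so circularly shift X by 1 positions.

X[k-1] = [-2.0000+1.7321i, -2, -2.0000-1.7321i]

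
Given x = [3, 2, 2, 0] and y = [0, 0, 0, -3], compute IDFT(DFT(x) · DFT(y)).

(x ⊛ y)[n] = Σ(m=0 to 3) x[m] · y[(n-m) mod 4]

Computing each output sample:
(x ⊛ y)[0] = -6
(x ⊛ y)[1] = -6
(x ⊛ y)[2] = 0
(x ⊛ y)[3] = -9

x ⊛ y = [-6, -6, 0, -9]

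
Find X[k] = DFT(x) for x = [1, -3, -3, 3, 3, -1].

X[k] = Σ(n=0 to 5) x[n] · ω_6^(nk)
where ω_6 = e^(-2πi/6)

Computing each X[k]:
X[0] = 0
X[1] = -4.0000+6.9282i
X[2] = 6.0000-3.4641i
X[3] = 2
X[4] = 6.0000+3.4641i
X[5] = -4.0000-6.9282i

X = [0, -4.0000+6.9282i, 6.0000-3.4641i, 2, 6.0000+3.4641i, -4.0000-6.9282i]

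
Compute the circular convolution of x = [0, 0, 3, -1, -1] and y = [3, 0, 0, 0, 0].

(x ⊛ y)[n] = Σ(m=0 to 4) x[m] · y[(n-m) mod 5]

Computing each output sample:
(x ⊛ y)[0] = 0
(x ⊛ y)[1] = 0
(x ⊛ y)[2] = 9
(x ⊛ y)[3] = -3
(x ⊛ y)[4] = -3

x ⊛ y = [0, 0, 9, -3, -3]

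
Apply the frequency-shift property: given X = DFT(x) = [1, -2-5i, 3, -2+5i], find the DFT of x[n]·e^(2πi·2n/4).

Modulation property: DFT(ω_4^(-2n)·x[n]) = X[(k-2) mod 4], so circularly shift X by 2 positions.

X[k-2] = [3, -2+5i, 1, -2-5i]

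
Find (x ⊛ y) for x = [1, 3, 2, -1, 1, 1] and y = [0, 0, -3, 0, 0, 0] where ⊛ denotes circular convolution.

(x ⊛ y)[n] = Σ(m=0 to 5) x[m] · y[(n-m) mod 6]

Computing each output sample:
(x ⊛ y)[0] = -3
(x ⊛ y)[1] = -3
(x ⊛ y)[2] = -3
(x ⊛ y)[3] = -9
(x ⊛ y)[4] = -6
(x ⊛ y)[5] = 3

x ⊛ y = [-3, -3, -3, -9, -6, 3]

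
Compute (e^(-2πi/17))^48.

Since ω_17^17 = 1, powers reduce modulo 17.
48 mod 17 = 14
So ω_17^48 = ω_17^14 = e^(-2πi·14/17)

ω_17^48 = ω_17^14 = 0.4457+0.8952i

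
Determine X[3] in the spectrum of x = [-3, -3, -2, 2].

X[3] = Σ(n=0 to 3) x[n] · ω_4^(3n) where ω_4 = e^(-2πi/4)
= (-3)·ω_4^0 + (-3)·ω_4^3 + (-2)·ω_4^6 + (2)·ω_4^9

X[3] = -1-5i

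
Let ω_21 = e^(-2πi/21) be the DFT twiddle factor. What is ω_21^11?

ω_21^11 = e^(-2πi·11/21)
= cos(-2π·11/21) + i·sin(-2π·11/21)
= cos(-22π/21) + i·sin(-22π/21)

ω_21^11 = cos(-22π/21) + i·sin(-22π/21) = -0.9888+0.1490i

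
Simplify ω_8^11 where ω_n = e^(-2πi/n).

Since ω_8^8 = 1, powers reduce modulo 8.
11 mod 8 = 3
So ω_8^11 = ω_8^3 = e^(-2πi·3/8)

ω_8^11 = ω_8^3 = -0.7071-0.7071i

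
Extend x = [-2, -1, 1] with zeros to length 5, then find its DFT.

Original 3-point DFT: [-2, -2.0000+1.7321i, -2.0000-1.7321i]
Zero-padded 5-point DFT provides frequency interpolation.

DFT_5([x, 0, ...]) = [-2, -3.1180+0.3633i, -0.8820+1.5388i, -0.8820-1.5388i, -3.1180-0.3633i]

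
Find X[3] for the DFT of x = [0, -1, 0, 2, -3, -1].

X[3] = Σ(n=0 to 5) x[n] · ω_6^(3n) where ω_6 = e^(-2πi/6)
= (0)·ω_6^0 + (-1)·ω_6^3 + (0)·ω_6^6 + (2)·ω_6^9 + (-3)·ω_6^12 + (-1)·ω_6^15

X[3] = -3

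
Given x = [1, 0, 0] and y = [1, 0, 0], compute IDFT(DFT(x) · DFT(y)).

(x ⊛ y)[n] = Σ(m=0 to 2) x[m] · y[(n-m) mod 3]

Computing each output sample:
(x ⊛ y)[0] = 1
(x ⊛ y)[1] = 0
(x ⊛ y)[2] = 0

x ⊛ y = [1, 0, 0]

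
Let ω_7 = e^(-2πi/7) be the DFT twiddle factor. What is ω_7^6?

ω_7^6 = e^(-2πi·6/7)
= cos(-2π·6/7) + i·sin(-2π·6/7)
= cos(-12π/7) + i·sin(-12π/7)

ω_7^6 = cos(-12π/7) + i·sin(-12π/7) = 0.6235+0.7818i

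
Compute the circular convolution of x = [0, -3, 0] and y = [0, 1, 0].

(x ⊛ y)[n] = Σ(m=0 to 2) x[m] · y[(n-m) mod 3]

Computing each output sample:
(x ⊛ y)[0] = 0
(x ⊛ y)[1] = 0
(x ⊛ y)[2] = -3

x ⊛ y = [0, 0, -3]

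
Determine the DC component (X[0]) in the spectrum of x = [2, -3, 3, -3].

X[0] = Σ(n=0 to 3) x[n] · ω_4^0 = Σ x[n]
= (2) + (-3) + (3) + (-3)

X[0] = -1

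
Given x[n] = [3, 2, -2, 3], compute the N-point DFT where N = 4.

X[k] = Σ(n=0 to 3) x[n] · ω_4^(nk)
where ω_4 = e^(-2πi/4)

Computing each X[k]:
X[0] = 6
X[1] = 5+1i
X[2] = -4
X[3] = 5-1i

X = [6, 5+1i, -4, 5-1i]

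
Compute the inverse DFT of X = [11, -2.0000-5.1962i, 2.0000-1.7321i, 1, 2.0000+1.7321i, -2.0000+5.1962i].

x[n] = (1/6) Σ(k=0 to 5) X[k] · e^(2πikn/6)

Computing each x[n]:
x[0] = 2
x[1] = 3
x[2] = 3
x[3] = 3
x[4] = 1
x[5] = -1

x = [2, 3, 3, 3, 1, -1]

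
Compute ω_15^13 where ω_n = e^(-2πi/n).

ω_15^13 = e^(-2πi·13/15)
= cos(-2π·13/15) + i·sin(-2π·13/15)
= cos(-26π/15) + i·sin(-26π/15)

ω_15^13 = cos(-26π/15) + i·sin(-26π/15) = 0.6691+0.7431i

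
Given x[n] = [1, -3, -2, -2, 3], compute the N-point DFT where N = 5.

X[k] = Σ(n=0 to 4) x[n] · ω_5^(nk)
where ω_5 = e^(-2πi/5)

Computing each X[k]:
X[0] = -3
X[1] = 4.2361+5.7063i
X[2] = -0.2361+3.5267i
X[3] = -0.2361-3.5267i
X[4] = 4.2361-5.7063i

X = [-3, 4.2361+5.7063i, -0.2361+3.5267i, -0.2361-3.5267i, 4.2361-5.7063i]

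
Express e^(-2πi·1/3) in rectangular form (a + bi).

ω_3^1 = e^(-2πi·1/3)
= cos(-2π·1/3) + i·sin(-2π·1/3)
= cos(-2π/3) + i·sin(-2π/3)

ω_3^1 = cos(-2π/3) + i·sin(-2π/3) = -0.5000-0.8660i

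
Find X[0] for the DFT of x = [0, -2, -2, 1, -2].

X[0] = Σ(n=0 to 4) x[n] · ω_5^0 = Σ x[n]
= (0) + (-2) + (-2) + (1) + (-2)

X[0] = -5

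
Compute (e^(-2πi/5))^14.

Since ω_5^5 = 1, powers reduce modulo 5.
14 mod 5 = 4
So ω_5^14 = ω_5^4 = e^(-2πi·4/5)

ω_5^14 = ω_5^4 = 0.3090+0.9511i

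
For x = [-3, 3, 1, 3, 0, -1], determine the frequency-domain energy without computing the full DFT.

Parseval: Σ|x[n]|² = (1/N)Σ|X[k]|², so Σ|X[k]|² = N·Σ|x[n]|² = 6·29.0000

Σ|X[k]|² = N·Σ|x[n]|² = 6·29.0000 = 174.0000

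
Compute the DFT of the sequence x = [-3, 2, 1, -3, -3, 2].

X[k] = Σ(n=0 to 5) x[n] · ω_6^(nk)
where ω_6 = e^(-2πi/6)

Computing each X[k]:
X[0] = -4
X[1] = 3.0000-3.4641i
X[2] = -7.0000+3.4641i
X[3] = -6
X[4] = -7.0000-3.4641i
X[5] = 3.0000+3.4641i

X = [-4, 3.0000-3.4641i, -7.0000+3.4641i, -6, -7.0000-3.4641i, 3.0000+3.4641i]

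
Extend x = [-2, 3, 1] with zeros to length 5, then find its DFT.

Original 3-point DFT: [2, -4.0000-1.7321i, -4.0000+1.7321i]
Zero-padded 5-point DFT provides frequency interpolation.

DFT_5([x, 0, ...]) = [2, -1.8820-3.4410i, -4.1180-0.8123i, -4.1180+0.8123i, -1.8820+3.4410i]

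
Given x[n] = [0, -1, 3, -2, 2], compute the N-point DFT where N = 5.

X[k] = Σ(n=0 to 4) x[n] · ω_5^(nk)
where ω_5 = e^(-2πi/5)

Computing each X[k]:
X[0] = 2
X[1] = -0.5000-0.0858i
X[2] = -0.5000+6.5186i
X[3] = -0.5000-6.5186i
X[4] = -0.5000+0.0858i

X = [2, -0.5000-0.0858i, -0.5000+6.5186i, -0.5000-6.5186i, -0.5000+0.0858i]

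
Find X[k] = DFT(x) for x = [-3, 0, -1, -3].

X[k] = Σ(n=0 to 3) x[n] · ω_4^(nk)
where ω_4 = e^(-2πi/4)

Computing each X[k]:
X[0] = -7
X[1] = -2-3i
X[2] = -1
X[3] = -2+3i

X = [-7, -2-3i, -1, -2+3i]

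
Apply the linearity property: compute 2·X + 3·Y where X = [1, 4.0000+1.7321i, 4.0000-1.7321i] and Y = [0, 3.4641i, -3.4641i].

By linearity: DFT(2x + 3y) = 2·DFT(x) + 3·DFT(y)
= 2·[1, 4.0000+1.7321i, 4.0000-1.7321i] + 3·[0, 3.4641i, -3.4641i]

Computing element-wise:
Z[0] = 2·(1) + 3·(0) = 2
Z[1] = 2·(4.0000+1.7321i) + 3·(3.4641i) = 8.0000+13.8565i
Z[2] = 2·(4.0000-1.7321i) + 3·(-3.4641i) = 8.0000-13.8565i

DFT(2x + 3y) = 2·X + 3·Y = [2, 8.0000+13.8565i, 8.0000-13.8565i]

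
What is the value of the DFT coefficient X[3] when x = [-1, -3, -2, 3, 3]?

X[3] = Σ(n=0 to 4) x[n] · ω_5^(3n) where ω_5 = e^(-2πi/5)
= (-1)·ω_5^0 + (-3)·ω_5^3 + (-2)·ω_5^6 + (3)·ω_5^9 + (3)·ω_5^12

X[3] = -0.6910+1.2286i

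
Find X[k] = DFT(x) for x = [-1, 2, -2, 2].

X[k] = Σ(n=0 to 3) x[n] · ω_4^(nk)
where ω_4 = e^(-2πi/4)

Computing each X[k]:
X[0] = 1
X[1] = 1
X[2] = -7
X[3] = 1

X = [1, 1, -7, 1]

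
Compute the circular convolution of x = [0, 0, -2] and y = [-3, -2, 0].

(x ⊛ y)[n] = Σ(m=0 to 2) x[m] · y[(n-m) mod 3]

Computing each output sample:
(x ⊛ y)[0] = 4
(x ⊛ y)[1] = 0
(x ⊛ y)[2] = 6

x ⊛ y = [4, 0, 6]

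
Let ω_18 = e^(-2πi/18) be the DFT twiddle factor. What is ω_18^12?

ω_18^12 = e^(-2πi·12/18)
= cos(-2π·12/18) + i·sin(-2π·12/18)
= cos(-24π/18) + i·sin(-24π/18)

ω_18^12 = cos(-24π/18) + i·sin(-24π/18) = -0.5000+0.8660i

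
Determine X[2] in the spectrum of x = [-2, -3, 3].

X[2] = Σ(n=0 to 2) x[n] · ω_3^(2n) where ω_3 = e^(-2πi/3)
= (-2)·ω_3^0 + (-3)·ω_3^2 + (3)·ω_3^4

X[2] = -2.0000-5.1962i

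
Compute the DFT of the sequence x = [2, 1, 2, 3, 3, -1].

X[k] = Σ(n=0 to 5) x[n] · ω_6^(nk)
where ω_6 = e^(-2πi/6)

Computing each X[k]:
X[0] = 10
X[1] = -3.5000-0.8660i
X[2] = 2.5000-2.5981i
X[3] = 4
X[4] = 2.5000+2.5981i
X[5] = -3.5000+0.8660i

X = [10, -3.5000-0.8660i, 2.5000-2.5981i, 4, 2.5000+2.5981i, -3.5000+0.8660i]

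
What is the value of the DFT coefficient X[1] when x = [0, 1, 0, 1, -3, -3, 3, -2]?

X[1] = Σ(n=0 to 7) x[n] · ω_8^(1n) where ω_8 = e^(-2πi/8)
= (0)·ω_8^0 + (1)·ω_8^1 + (0)·ω_8^2 + (1)·ω_8^3 + (-3)·ω_8^4 + (-3)·ω_8^5 + (3)·ω_8^6 + (-2)·ω_8^7

X[1] = 3.7071-1.9497i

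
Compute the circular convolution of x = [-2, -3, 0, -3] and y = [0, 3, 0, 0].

(x ⊛ y)[n] = Σ(m=0 to 3) x[m] · y[(n-m) mod 4]

Computing each output sample:
(x ⊛ y)[0] = -9
(x ⊛ y)[1] = -6
(x ⊛ y)[2] = -9
(x ⊛ y)[3] = 0

x ⊛ y = [-9, -6, -9, 0]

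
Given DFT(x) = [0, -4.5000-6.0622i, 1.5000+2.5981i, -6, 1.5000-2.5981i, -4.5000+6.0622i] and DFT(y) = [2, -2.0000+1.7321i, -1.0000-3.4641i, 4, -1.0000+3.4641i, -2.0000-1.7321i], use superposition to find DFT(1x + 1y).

By linearity: DFT(1x + 1y) = 1·DFT(x) + 1·DFT(y)
= 1·[0, -4.5000-6.0622i, 1.5000+2.5981i, -6, 1.5000-2.5981i, -4.5000+6.0622i] + 1·[2, -2.0000+1.7321i, -1.0000-3.4641i, 4, -1.0000+3.4641i, -2.0000-1.7321i]

Computing element-wise:
Z[0] = 1·(0) + 1·(2) = 2
Z[1] = 1·(-4.5000-6.0622i) + 1·(-2.0000+1.7321i) = -6.5000-4.3301i
Z[2] = 1·(1.5000+2.5981i) + 1·(-1.0000-3.4641i) = 0.5000-0.8660i
Z[3] = 1·(-6) + 1·(4) = -2
Z[4] = 1·(1.5000-2.5981i) + 1·(-1.0000+3.4641i) = 0.5000+0.8660i
Z[5] = 1·(-4.5000+6.0622i) + 1·(-2.0000-1.7321i) = -6.5000+4.3301i

DFT(1x + 1y) = 1·X + 1·Y = [2, -6.5000-4.3301i, 0.5000-0.8660i, -2, 0.5000+0.8660i, -6.5000+4.3301i]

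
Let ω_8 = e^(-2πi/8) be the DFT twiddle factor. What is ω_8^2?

ω_8^2 = e^(-2πi·2/8)
= cos(-2π·2/8) + i·sin(-2π·2/8)
= cos(-4π/8) + i·sin(-4π/8)

ω_8^2 = cos(-4π/8) + i·sin(-4π/8) = -1i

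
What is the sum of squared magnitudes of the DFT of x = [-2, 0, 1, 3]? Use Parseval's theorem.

Parseval: Σ|x[n]|² = (1/N)Σ|X[k]|², so Σ|X[k]|² = N·Σ|x[n]|² = 4·14.0000

Σ|X[k]|² = N·Σ|x[n]|² = 4·14.0000 = 56.0000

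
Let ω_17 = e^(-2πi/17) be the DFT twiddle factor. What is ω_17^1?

ω_17^1 = e^(-2πi·1/17)
= cos(-2π·1/17) + i·sin(-2π·1/17)
= cos(-2π/17) + i·sin(-2π/17)

ω_17^1 = cos(-2π/17) + i·sin(-2π/17) = 0.9325-0.3612i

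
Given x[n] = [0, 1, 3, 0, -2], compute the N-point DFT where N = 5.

X[k] = Σ(n=0 to 4) x[n] · ω_5^(nk)
where ω_5 = e^(-2πi/5)

Computing each X[k]:
X[0] = 2
X[1] = -2.7361-4.6165i
X[2] = 1.7361+1.0898i
X[3] = 1.7361-1.0898i
X[4] = -2.7361+4.6165i

X = [2, -2.7361-4.6165i, 1.7361+1.0898i, 1.7361-1.0898i, -2.7361+4.6165i]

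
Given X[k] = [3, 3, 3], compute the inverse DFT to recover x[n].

x[n] = (1/3) Σ(k=0 to 2) X[k] · e^(2πikn/3)

Computing each x[n]:
x[0] = 3
x[1] = 0
x[2] = 0

x = [3, 0, 0]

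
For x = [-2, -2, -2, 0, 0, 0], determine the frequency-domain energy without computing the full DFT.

Parseval: Σ|x[n]|² = (1/N)Σ|X[k]|², so Σ|X[k]|² = N·Σ|x[n]|² = 6·12.0000

Σ|X[k]|² = N·Σ|x[n]|² = 6·12.0000 = 72.0000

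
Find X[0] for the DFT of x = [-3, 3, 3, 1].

X[0] = Σ(n=0 to 3) x[n] · ω_4^0 = Σ x[n]
= (-3) + (3) + (3) + (1)

X[0] = 4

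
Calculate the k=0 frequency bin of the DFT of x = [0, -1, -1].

X[0] = Σ(n=0 to 2) x[n] · ω_3^0 = Σ x[n]
= (0) + (-1) + (-1)

X[0] = -2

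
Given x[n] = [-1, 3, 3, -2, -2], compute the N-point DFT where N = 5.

X[k] = Σ(n=0 to 4) x[n] · ω_5^(nk)
where ω_5 = e^(-2πi/5)

Computing each X[k]:
X[0] = 1
X[1] = -1.5000-7.6942i
X[2] = -1.5000+1.8164i
X[3] = -1.5000-1.8164i
X[4] = -1.5000+7.6942i

X = [1, -1.5000-7.6942i, -1.5000+1.8164i, -1.5000-1.8164i, -1.5000+7.6942i]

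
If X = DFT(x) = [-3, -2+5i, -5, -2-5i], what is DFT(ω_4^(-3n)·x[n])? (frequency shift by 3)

Modulation property: DFT(ω_4^(-3n)·x[n]) = X[(k-3) mod 4], so circularly shift X by 3 positions.

X[k-3] = [-2+5i, -5, -2-5i, -3]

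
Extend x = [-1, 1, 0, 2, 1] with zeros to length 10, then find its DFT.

Original 5-point DFT: [3, -2.0000+1.1756i, -2.0000-1.9021i, -2.0000+1.9021i, -2.0000-1.1756i]
Zero-padded 10-point DFT provides frequency interpolation.

DFT_10([x, 0, ...]) = [3, -1.6180-3.0777i, -2.0000+1.1756i, 0.6180-0.7265i, -2.0000-1.9021i, -3, -2.0000+1.9021i, 0.6180+0.7265i, -2.0000-1.1756i, -1.6180+3.0777i]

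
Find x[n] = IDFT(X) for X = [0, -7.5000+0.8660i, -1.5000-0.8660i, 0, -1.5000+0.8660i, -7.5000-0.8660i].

x[n] = (1/6) Σ(k=0 to 5) X[k] · e^(2πikn/6)

Computing each x[n]:
x[0] = -3
x[1] = -1
x[2] = 1
x[3] = 2
x[4] = 2
x[5] = -1

x = [-3, -1, 1, 2, 2, -1]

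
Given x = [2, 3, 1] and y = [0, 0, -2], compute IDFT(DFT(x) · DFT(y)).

(x ⊛ y)[n] = Σ(m=0 to 2) x[m] · y[(n-m) mod 3]

Computing each output sample:
(x ⊛ y)[0] = -6
(x ⊛ y)[1] = -2
(x ⊛ y)[2] = -4

x ⊛ y = [-6, -2, -4]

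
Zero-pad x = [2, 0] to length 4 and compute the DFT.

Original 2-point DFT: [2, 2]
Zero-padded 4-point DFT provides frequency interpolation.

DFT_4([x, 0, ...]) = [2, 2, 2, 2]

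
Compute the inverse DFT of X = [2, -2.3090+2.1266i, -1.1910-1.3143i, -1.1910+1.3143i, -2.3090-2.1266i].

x[n] = (1/5) Σ(k=0 to 4) X[k] · e^(2πikn/5)

Computing each x[n]:
x[0] = -1
x[1] = 0
x[2] = 0
x[3] = 2
x[4] = 1

x = [-1, 0, 0, 2, 1]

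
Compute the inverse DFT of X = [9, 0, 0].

x[n] = (1/3) Σ(k=0 to 2) X[k] · e^(2πikn/3)

Computing each x[n]:
x[0] = 3
x[1] = 3
x[2] = 3

x = [3, 3, 3]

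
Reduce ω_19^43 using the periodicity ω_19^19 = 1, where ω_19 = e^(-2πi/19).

Since ω_19^19 = 1, powers reduce modulo 19.
43 mod 19 = 5
So ω_19^43 = ω_19^5 = e^(-2πi·5/19)

ω_19^43 = ω_19^5 = -0.0826-0.9966i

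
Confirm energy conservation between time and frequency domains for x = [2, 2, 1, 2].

Time domain:
Σ|x[n]|² = |2|² + |2|² + |1|² + |2|² = 13.0000

Frequency domain:
(1/4)Σ|X[k]|² = (1/4)(|7|² + |1|² + |-1|² + |1|²) = (1/4)·52.0000 = 13.0000

Both sides agree, confirming Parseval's theorem.

Σ|x[n]|² = (1/N)Σ|X[k]|² = 13.0000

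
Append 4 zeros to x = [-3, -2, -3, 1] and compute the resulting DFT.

Original 4-point DFT: [-7, 3i, -5, -3i]
Zero-padded 8-point DFT provides frequency interpolation.

DFT_8([x, 0, ...]) = [-7, -5.1213+3.7071i, 3i, -0.8787-2.2929i, -5, -0.8787+2.2929i, -3i, -5.1213-3.7071i]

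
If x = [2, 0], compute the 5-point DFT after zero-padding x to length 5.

Original 2-point DFT: [2, 2]
Zero-padded 5-point DFT provides frequency interpolation.

DFT_5([x, 0, ...]) = [2, 2, 2, 2, 2]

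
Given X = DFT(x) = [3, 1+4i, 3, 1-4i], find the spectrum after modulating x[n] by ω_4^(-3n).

Modulation property: DFT(ω_4^(-3n)·x[n]) = X[(k-3) mod 4], so circularly shift X by 3 positions.

X[k-3] = [1+4i, 3, 1-4i, 3]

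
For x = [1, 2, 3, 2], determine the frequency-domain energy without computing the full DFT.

Parseval: Σ|x[n]|² = (1/N)Σ|X[k]|², so Σ|X[k]|² = N·Σ|x[n]|² = 4·18.0000

Σ|X[k]|² = N·Σ|x[n]|² = 4·18.0000 = 72.0000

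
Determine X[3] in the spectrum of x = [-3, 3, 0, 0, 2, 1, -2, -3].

X[3] = Σ(n=0 to 7) x[n] · ω_8^(3n) where ω_8 = e^(-2πi/8)
= (-3)·ω_8^0 + (3)·ω_8^3 + (0)·ω_8^6 + (0)·ω_8^9 + (2)·ω_8^12 + (1)·ω_8^15 + (-2)·ω_8^18 + (-3)·ω_8^21

X[3] = -4.2929-1.5355i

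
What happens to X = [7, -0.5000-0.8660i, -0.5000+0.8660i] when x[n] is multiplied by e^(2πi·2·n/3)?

Modulation property: DFT(ω_3^(-2n)·x[n]) = X[(k-2) mod 3], so circularly shift X by 2 positions.

X[k-2] = [-0.5000-0.8660i, -0.5000+0.8660i, 7]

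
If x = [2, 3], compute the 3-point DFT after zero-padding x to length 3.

Original 2-point DFT: [5, -1]
Zero-padded 3-point DFT provides frequency interpolation.

DFT_3([x, 0, ...]) = [5, 0.5000-2.5981i, 0.5000+2.5981i]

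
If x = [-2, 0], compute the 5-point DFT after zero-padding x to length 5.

Original 2-point DFT: [-2, -2]
Zero-padded 5-point DFT provides frequency interpolation.

DFT_5([x, 0, ...]) = [-2, -2, -2, -2, -2]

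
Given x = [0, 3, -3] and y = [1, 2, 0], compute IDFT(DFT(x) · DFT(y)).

(x ⊛ y)[n] = Σ(m=0 to 2) x[m] · y[(n-m) mod 3]

Computing each output sample:
(x ⊛ y)[0] = -6
(x ⊛ y)[1] = 3
(x ⊛ y)[2] = 3

x ⊛ y = [-6, 3, 3]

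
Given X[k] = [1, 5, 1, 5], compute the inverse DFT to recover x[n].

x[n] = (1/4) Σ(k=0 to 3) X[k] · e^(2πikn/4)

Computing each x[n]:
x[0] = 3
x[1] = 0
x[2] = -2
x[3] = 0

x = [3, 0, -2, 0]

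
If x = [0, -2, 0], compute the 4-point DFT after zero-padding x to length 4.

Original 3-point DFT: [-2, 1.0000+1.7321i, 1.0000-1.7321i]
Zero-padded 4-point DFT provides frequency interpolation.

DFT_4([x, 0, ...]) = [-2, 2i, 2, -2i]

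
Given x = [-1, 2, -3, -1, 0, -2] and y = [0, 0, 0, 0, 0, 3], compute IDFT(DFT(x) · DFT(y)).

(x ⊛ y)[n] = Σ(m=0 to 5) x[m] · y[(n-m) mod 6]

Computing each output sample:
(x ⊛ y)[0] = 6
(x ⊛ y)[1] = -9
(x ⊛ y)[2] = -3
(x ⊛ y)[3] = 0
(x ⊛ y)[4] = -6
(x ⊛ y)[5] = -3

x ⊛ y = [6, -9, -3, 0, -6, -3]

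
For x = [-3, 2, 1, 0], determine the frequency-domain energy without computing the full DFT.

Parseval: Σ|x[n]|² = (1/N)Σ|X[k]|², so Σ|X[k]|² = N·Σ|x[n]|² = 4·14.0000

Σ|X[k]|² = N·Σ|x[n]|² = 4·14.0000 = 56.0000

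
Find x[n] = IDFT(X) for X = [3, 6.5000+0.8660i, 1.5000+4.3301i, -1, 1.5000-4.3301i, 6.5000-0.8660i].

x[n] = (1/6) Σ(k=0 to 5) X[k] · e^(2πikn/6)

Computing each x[n]:
x[0] = 3
x[1] = 0
x[2] = 0
x[3] = -1
x[4] = -2
x[5] = 3

x = [3, 0, 0, -1, -2, 3]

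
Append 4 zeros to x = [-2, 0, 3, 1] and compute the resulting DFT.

Original 4-point DFT: [2, -5+1i, 0, -5-1i]
Zero-padded 8-point DFT provides frequency interpolation.

DFT_8([x, 0, ...]) = [2, -2.7071-3.7071i, -5+1i, -1.2929+2.2929i, 0, -1.2929-2.2929i, -5-1i, -2.7071+3.7071i]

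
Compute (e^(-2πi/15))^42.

Since ω_15^15 = 1, powers reduce modulo 15.
42 mod 15 = 12
So ω_15^42 = ω_15^12 = e^(-2πi·12/15)

ω_15^42 = ω_15^12 = 0.3090+0.9511i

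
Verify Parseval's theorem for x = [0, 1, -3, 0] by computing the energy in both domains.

Time domain:
Σ|x[n]|² = |0|² + |1|² + |-3|² + |0|² = 10.0000

Frequency domain:
(1/4)Σ|X[k]|² = (1/4)(|-2|² + |3-1i|² + |-4|² + |3+1i|²) = (1/4)·40.0000 = 10.0000

Both sides agree, confirming Parseval's theorem.

Σ|x[n]|² = (1/N)Σ|X[k]|² = 10.0000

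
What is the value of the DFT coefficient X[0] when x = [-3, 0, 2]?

X[0] = Σ(n=0 to 2) x[n] · ω_3^0 = Σ x[n]
= (-3) + (0) + (2)

X[0] = -1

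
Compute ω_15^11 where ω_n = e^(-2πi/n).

ω_15^11 = e^(-2πi·11/15)
= cos(-2π·11/15) + i·sin(-2π·11/15)
= cos(-22π/15) + i·sin(-22π/15)

ω_15^11 = cos(-22π/15) + i·sin(-22π/15) = -0.1045+0.9945i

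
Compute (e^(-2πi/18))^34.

Since ω_18^18 = 1, powers reduce modulo 18.
34 mod 18 = 16
So ω_18^34 = ω_18^16 = e^(-2πi·16/18)

ω_18^34 = ω_18^16 = 0.7660+0.6428i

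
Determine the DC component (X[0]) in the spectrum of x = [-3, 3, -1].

X[0] = Σ(n=0 to 2) x[n] · ω_3^0 = Σ x[n]
= (-3) + (3) + (-1)

X[0] = -1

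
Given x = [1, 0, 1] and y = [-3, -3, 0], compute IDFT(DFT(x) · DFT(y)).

(x ⊛ y)[n] = Σ(m=0 to 2) x[m] · y[(n-m) mod 3]

Computing each output sample:
(x ⊛ y)[0] = -6
(x ⊛ y)[1] = -3
(x ⊛ y)[2] = -3

x ⊛ y = [-6, -3, -3]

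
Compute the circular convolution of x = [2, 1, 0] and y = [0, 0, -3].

(x ⊛ y)[n] = Σ(m=0 to 2) x[m] · y[(n-m) mod 3]

Computing each output sample:
(x ⊛ y)[0] = -3
(x ⊛ y)[1] = 0
(x ⊛ y)[2] = -6

x ⊛ y = [-3, 0, -6]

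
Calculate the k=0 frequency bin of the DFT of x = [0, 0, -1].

X[0] = Σ(n=0 to 2) x[n] · ω_3^0 = Σ x[n]
= (0) + (0) + (-1)

X[0] = -1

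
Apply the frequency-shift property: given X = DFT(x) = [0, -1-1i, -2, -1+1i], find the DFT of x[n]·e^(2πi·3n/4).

Modulation property: DFT(ω_4^(-3n)·x[n]) = X[(k-3) mod 4], so circularly shift X by 3 positions.

X[k-3] = [-1-1i, -2, -1+1i, 0]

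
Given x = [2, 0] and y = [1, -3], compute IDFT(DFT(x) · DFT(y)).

(x ⊛ y)[n] = Σ(m=0 to 1) x[m] · y[(n-m) mod 2]

Computing each output sample:
(x ⊛ y)[0] = 2
(x ⊛ y)[1] = -6

x ⊛ y = [2, -6]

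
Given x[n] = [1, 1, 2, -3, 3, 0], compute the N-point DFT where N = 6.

X[k] = Σ(n=0 to 5) x[n] · ω_6^(nk)
where ω_6 = e^(-2πi/6)

Computing each X[k]:
X[0] = 4
X[1] = 2
X[2] = -5.0000-1.7321i
X[3] = 8
X[4] = -5.0000+1.7321i
X[5] = 2

X = [4, 2, -5.0000-1.7321i, 8, -5.0000+1.7321i, 2]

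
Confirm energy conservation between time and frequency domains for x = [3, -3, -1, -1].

Time domain:
Σ|x[n]|² = |3|² + |-3|² + |-1|² + |-1|² = 20.0000

Frequency domain:
(1/4)Σ|X[k]|² = (1/4)(|-2|² + |4+2i|² + |6|² + |4-2i|²) = (1/4)·80.0000 = 20.0000

Both sides agree, confirming Parseval's theorem.

Σ|x[n]|² = (1/N)Σ|X[k]|² = 20.0000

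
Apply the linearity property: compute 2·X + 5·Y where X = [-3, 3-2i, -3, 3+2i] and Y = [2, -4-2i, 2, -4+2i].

By linearity: DFT(2x + 5y) = 2·DFT(x) + 5·DFT(y)
= 2·[-3, 3-2i, -3, 3+2i] + 5·[2, -4-2i, 2, -4+2i]

Computing element-wise:
Z[0] = 2·(-3) + 5·(2) = 4
Z[1] = 2·(3-2i) + 5·(-4-2i) = -14-14i
Z[2] = 2·(-3) + 5·(2) = 4
Z[3] = 2·(3+2i) + 5·(-4+2i) = -14+14i

DFT(2x + 5y) = 2·X + 5·Y = [4, -14-14i, 4, -14+14i]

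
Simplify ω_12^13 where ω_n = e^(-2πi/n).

Since ω_12^12 = 1, powers reduce modulo 12.
13 mod 12 = 1
So ω_12^13 = ω_12^1 = e^(-2πi·1/12)

ω_12^13 = ω_12^1 = 0.8660-0.5000i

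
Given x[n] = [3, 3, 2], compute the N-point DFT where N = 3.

X[k] = Σ(n=0 to 2) x[n] · ω_3^(nk)
where ω_3 = e^(-2πi/3)

Computing each X[k]:
X[0] = 8
X[1] = 0.5000-0.8660i
X[2] = 0.5000+0.8660i

X = [8, 0.5000-0.8660i, 0.5000+0.8660i]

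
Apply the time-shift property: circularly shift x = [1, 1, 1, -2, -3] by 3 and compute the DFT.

Time shift by 3: X_shifted[k] = ω_5^(3k) · X[k]
Shifted x = [1, -2, -3, 1, 1]

DFT(x[n-3]) = [-2, 2.3090+5.2043i, 1.1910-2.0409i, 1.1910+2.0409i, 2.3090-5.2043i]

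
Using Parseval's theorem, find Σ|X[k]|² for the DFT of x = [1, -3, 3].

Parseval: Σ|x[n]|² = (1/N)Σ|X[k]|², so Σ|X[k]|² = N·Σ|x[n]|² = 3·19.0000

Σ|X[k]|² = N·Σ|x[n]|² = 3·19.0000 = 57.0000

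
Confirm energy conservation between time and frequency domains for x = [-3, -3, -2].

Time domain:
Σ|x[n]|² = |-3|² + |-3|² + |-2|² = 22.0000

Frequency domain:
(1/3)Σ|X[k]|² = (1/3)(|-8|² + |-0.5000+0.8660i|² + |-0.5000-0.8660i|²) = (1/3)·66.0000 = 22.0000

Both sides agree, confirming Parseval's theorem.

Σ|x[n]|² = (1/N)Σ|X[k]|² = 22.0000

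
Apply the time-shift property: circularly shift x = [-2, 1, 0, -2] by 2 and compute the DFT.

Time shift by 2: X_shifted[k] = ω_4^(2k) · X[k]
Shifted x = [0, -2, -2, 1]

DFT(x[n-2]) = [-3, 2+3i, -1, 2-3i]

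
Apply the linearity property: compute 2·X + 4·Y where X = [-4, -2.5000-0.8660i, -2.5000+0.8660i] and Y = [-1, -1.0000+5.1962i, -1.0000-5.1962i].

By linearity: DFT(2x + 4y) = 2·DFT(x) + 4·DFT(y)
= 2·[-4, -2.5000-0.8660i, -2.5000+0.8660i] + 4·[-1, -1.0000+5.1962i, -1.0000-5.1962i]

Computing element-wise:
Z[0] = 2·(-4) + 4·(-1) = -12
Z[1] = 2·(-2.5000-0.8660i) + 4·(-1.0000+5.1962i) = -9.0000+19.0528i
Z[2] = 2·(-2.5000+0.8660i) + 4·(-1.0000-5.1962i) = -9.0000-19.0528i

DFT(2x + 4y) = 2·X + 4·Y = [-12, -9.0000+19.0528i, -9.0000-19.0528i]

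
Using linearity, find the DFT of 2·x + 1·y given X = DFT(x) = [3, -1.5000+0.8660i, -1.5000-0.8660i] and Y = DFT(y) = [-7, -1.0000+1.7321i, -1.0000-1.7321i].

By linearity: DFT(2x + 1y) = 2·DFT(x) + 1·DFT(y)
= 2·[3, -1.5000+0.8660i, -1.5000-0.8660i] + 1·[-7, -1.0000+1.7321i, -1.0000-1.7321i]

Computing element-wise:
Z[0] = 2·(3) + 1·(-7) = -1
Z[1] = 2·(-1.5000+0.8660i) + 1·(-1.0000+1.7321i) = -4.0000+3.4641i
Z[2] = 2·(-1.5000-0.8660i) + 1·(-1.0000-1.7321i) = -4.0000-3.4641i

DFT(2x + 1y) = 2·X + 1·Y = [-1, -4.0000+3.4641i, -4.0000-3.4641i]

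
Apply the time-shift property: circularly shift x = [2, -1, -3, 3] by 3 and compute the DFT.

Time shift by 3: X_shifted[k] = ω_4^(3k) · X[k]
Shifted x = [-1, -3, 3, 2]

DFT(x[n-3]) = [1, -4+5i, 3, -4-5i]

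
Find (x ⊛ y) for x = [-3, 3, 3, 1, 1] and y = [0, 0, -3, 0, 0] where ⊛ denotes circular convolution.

(x ⊛ y)[n] = Σ(m=0 to 4) x[m] · y[(n-m) mod 5]

Computing each output sample:
(x ⊛ y)[0] = -3
(x ⊛ y)[1] = -3
(x ⊛ y)[2] = 9
(x ⊛ y)[3] = -9
(x ⊛ y)[4] = -9

x ⊛ y = [-3, -3, 9, -9, -9]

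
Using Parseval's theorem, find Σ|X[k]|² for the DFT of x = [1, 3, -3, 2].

Parseval: Σ|x[n]|² = (1/N)Σ|X[k]|², so Σ|X[k]|² = N·Σ|x[n]|² = 4·23.0000

Σ|X[k]|² = N·Σ|x[n]|² = 4·23.0000 = 92.0000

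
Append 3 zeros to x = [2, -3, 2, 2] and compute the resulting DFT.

Original 4-point DFT: [3, 5i, 5, -5i]
Zero-padded 7-point DFT provides frequency interpolation.

DFT_7([x, 0, ...]) = [3, -2.1174-0.4721i, 2.1126+5.3562i, 5.5048+0.9155i, 5.5048-0.9155i, 2.1126-5.3562i, -2.1174+0.4721i]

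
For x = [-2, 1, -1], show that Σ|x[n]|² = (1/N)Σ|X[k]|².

Time domain:
Σ|x[n]|² = |-2|² + |1|² + |-1|² = 6.0000

Frequency domain:
(1/3)Σ|X[k]|² = (1/3)(|-2|² + |-2.0000-1.7321i|² + |-2.0000+1.7321i|²) = (1/3)·18.0000 = 6.0000

Both sides agree, confirming Parseval's theorem.

Σ|x[n]|² = (1/N)Σ|X[k]|² = 6.0000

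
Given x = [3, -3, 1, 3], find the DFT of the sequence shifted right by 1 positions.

Time shift by 1: X_shifted[k] = ω_4^(1k) · X[k]
Shifted x = [3, 3, -3, 1]

DFT(x[n-1]) = [4, 6-2i, -4, 6+2i]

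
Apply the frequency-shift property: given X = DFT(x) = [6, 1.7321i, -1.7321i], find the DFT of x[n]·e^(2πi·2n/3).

Modulation property: DFT(ω_3^(-2n)·x[n]) = X[(k-2) mod 3], so circularly shift X by 2 positions.

X[k-2] = [1.7321i, -1.7321i, 6]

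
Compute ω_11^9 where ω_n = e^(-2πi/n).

ω_11^9 = e^(-2πi·9/11)
= cos(-2π·9/11) + i·sin(-2π·9/11)
= cos(-18π/11) + i·sin(-18π/11)

ω_11^9 = cos(-18π/11) + i·sin(-18π/11) = 0.4154+0.9096i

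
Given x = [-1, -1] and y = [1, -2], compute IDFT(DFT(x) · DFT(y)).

(x ⊛ y)[n] = Σ(m=0 to 1) x[m] · y[(n-m) mod 2]

Computing each output sample:
(x ⊛ y)[0] = 1
(x ⊛ y)[1] = 1

x ⊛ y = [1, 1]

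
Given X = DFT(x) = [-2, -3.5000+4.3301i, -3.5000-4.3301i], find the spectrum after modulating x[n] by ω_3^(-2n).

Modulation property: DFT(ω_3^(-2n)·x[n]) = X[(k-2) mod 3], so circularly shift X by 2 positions.

X[k-2] = [-3.5000+4.3301i, -3.5000-4.3301i, -2]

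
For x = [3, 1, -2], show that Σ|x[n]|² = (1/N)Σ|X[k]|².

Time domain:
Σ|x[n]|² = |3|² + |1|² + |-2|² = 14.0000

Frequency domain:
(1/3)Σ|X[k]|² = (1/3)(|2|² + |3.5000-2.5981i|² + |3.5000+2.5981i|²) = (1/3)·42.0000 = 14.0000

Both sides agree, confirming Parseval's theorem.

Σ|x[n]|² = (1/N)Σ|X[k]|² = 14.0000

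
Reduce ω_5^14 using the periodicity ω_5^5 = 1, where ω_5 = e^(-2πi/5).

Since ω_5^5 = 1, powers reduce modulo 5.
14 mod 5 = 4
So ω_5^14 = ω_5^4 = e^(-2πi·4/5)

ω_5^14 = ω_5^4 = 0.3090+0.9511i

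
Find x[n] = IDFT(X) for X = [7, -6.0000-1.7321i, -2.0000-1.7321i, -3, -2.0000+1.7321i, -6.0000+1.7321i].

x[n] = (1/6) Σ(k=0 to 5) X[k] · e^(2πikn/6)

Computing each x[n]:
x[0] = -2
x[1] = 2
x[2] = 2
x[3] = 3
x[4] = 2
x[5] = 0

x = [-2, 2, 2, 3, 2, 0]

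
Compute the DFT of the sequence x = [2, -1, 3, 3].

X[k] = Σ(n=0 to 3) x[n] · ω_4^(nk)
where ω_4 = e^(-2πi/4)

Computing each X[k]:
X[0] = 7
X[1] = -1+4i
X[2] = 3
X[3] = -1-4i

X = [7, -1+4i, 3, -1-4i]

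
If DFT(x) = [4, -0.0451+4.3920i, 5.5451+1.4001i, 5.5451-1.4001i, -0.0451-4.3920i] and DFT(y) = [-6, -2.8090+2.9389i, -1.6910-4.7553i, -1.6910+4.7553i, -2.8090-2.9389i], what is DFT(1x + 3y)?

By linearity: DFT(1x + 3y) = 1·DFT(x) + 3·DFT(y)
= 1·[4, -0.0451+4.3920i, 5.5451+1.4001i, 5.5451-1.4001i, -0.0451-4.3920i] + 3·[-6, -2.8090+2.9389i, -1.6910-4.7553i, -1.6910+4.7553i, -2.8090-2.9389i]

Computing element-wise:
Z[0] = 1·(4) + 3·(-6) = -14
Z[1] = 1·(-0.0451+4.3920i) + 3·(-2.8090+2.9389i) = -8.4721+13.2087i
Z[2] = 1·(5.5451+1.4001i) + 3·(-1.6910-4.7553i) = 0.4721-12.8658i
Z[3] = 1·(5.5451-1.4001i) + 3·(-1.6910+4.7553i) = 0.4721+12.8658i
Z[4] = 1·(-0.0451-4.3920i) + 3·(-2.8090-2.9389i) = -8.4721-13.2087i

DFT(1x + 3y) = 1·X + 3·Y = [-14, -8.4721+13.2087i, 0.4721-12.8658i, 0.4721+12.8658i, -8.4721-13.2087i]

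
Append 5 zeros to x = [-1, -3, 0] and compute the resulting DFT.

Original 3-point DFT: [-4, 0.5000+2.5981i, 0.5000-2.5981i]
Zero-padded 8-point DFT provides frequency interpolation.

DFT_8([x, 0, ...]) = [-4, -3.1213+2.1213i, -1+3i, 1.1213+2.1213i, 2, 1.1213-2.1213i, -1-3i, -3.1213-2.1213i]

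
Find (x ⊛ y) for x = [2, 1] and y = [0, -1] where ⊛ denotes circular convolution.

(x ⊛ y)[n] = Σ(m=0 to 1) x[m] · y[(n-m) mod 2]

Computing each output sample:
(x ⊛ y)[0] = -1
(x ⊛ y)[1] = -2

x ⊛ y = [-1, -2]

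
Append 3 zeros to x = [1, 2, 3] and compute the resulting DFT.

Original 3-point DFT: [6, -1.5000+0.8660i, -1.5000-0.8660i]
Zero-padded 6-point DFT provides frequency interpolation.

DFT_6([x, 0, ...]) = [6, 0.5000-4.3301i, -1.5000+0.8660i, 2, -1.5000-0.8660i, 0.5000+4.3301i]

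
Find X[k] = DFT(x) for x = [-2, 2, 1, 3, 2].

X[k] = Σ(n=0 to 4) x[n] · ω_5^(nk)
where ω_5 = e^(-2πi/5)

Computing each X[k]:
X[0] = 6
X[1] = -4.0000+1.1756i
X[2] = -4.0000-1.9021i
X[3] = -4.0000+1.9021i
X[4] = -4.0000-1.1756i

X = [6, -4.0000+1.1756i, -4.0000-1.9021i, -4.0000+1.9021i, -4.0000-1.1756i]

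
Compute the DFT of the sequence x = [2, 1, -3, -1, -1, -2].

X[k] = Σ(n=0 to 5) x[n] · ω_6^(nk)
where ω_6 = e^(-2πi/6)

Computing each X[k]:
X[0] = -4
X[1] = 4.5000-0.8660i
X[2] = 3.5000-4.3301i
X[3] = 0
X[4] = 3.5000+4.3301i
X[5] = 4.5000+0.8660i

X = [-4, 4.5000-0.8660i, 3.5000-4.3301i, 0, 3.5000+4.3301i, 4.5000+0.8660i]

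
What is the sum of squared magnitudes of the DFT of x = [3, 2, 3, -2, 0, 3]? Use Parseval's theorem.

Parseval: Σ|x[n]|² = (1/N)Σ|X[k]|², so Σ|X[k]|² = N·Σ|x[n]|² = 6·35.0000

Σ|X[k]|² = N·Σ|x[n]|² = 6·35.0000 = 210.0000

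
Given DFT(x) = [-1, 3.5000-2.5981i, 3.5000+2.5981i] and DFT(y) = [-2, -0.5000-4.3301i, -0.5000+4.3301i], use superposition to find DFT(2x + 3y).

By linearity: DFT(2x + 3y) = 2·DFT(x) + 3·DFT(y)
= 2·[-1, 3.5000-2.5981i, 3.5000+2.5981i] + 3·[-2, -0.5000-4.3301i, -0.5000+4.3301i]

Computing element-wise:
Z[0] = 2·(-1) + 3·(-2) = -8
Z[1] = 2·(3.5000-2.5981i) + 3·(-0.5000-4.3301i) = 5.5000-18.1865i
Z[2] = 2·(3.5000+2.5981i) + 3·(-0.5000+4.3301i) = 5.5000+18.1865i

DFT(2x + 3y) = 2·X + 3·Y = [-8, 5.5000-18.1865i, 5.5000+18.1865i]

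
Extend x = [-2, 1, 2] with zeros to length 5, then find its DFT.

Original 3-point DFT: [1, -3.5000+0.8660i, -3.5000-0.8660i]
Zero-padded 5-point DFT provides frequency interpolation.

DFT_5([x, 0, ...]) = [1, -3.3090-2.1266i, -2.1910+1.3143i, -2.1910-1.3143i, -3.3090+2.1266i]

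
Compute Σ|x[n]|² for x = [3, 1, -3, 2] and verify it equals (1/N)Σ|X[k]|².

Time domain:
Σ|x[n]|² = |3|² + |1|² + |-3|² + |2|² = 23.0000

Frequency domain:
(1/4)Σ|X[k]|² = (1/4)(|3|² + |6+1i|² + |-3|² + |6-1i|²) = (1/4)·92.0000 = 23.0000

Both sides agree, confirming Parseval's theorem.

Σ|x[n]|² = (1/N)Σ|X[k]|² = 23.0000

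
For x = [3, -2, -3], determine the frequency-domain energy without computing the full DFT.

Parseval: Σ|x[n]|² = (1/N)Σ|X[k]|², so Σ|X[k]|² = N·Σ|x[n]|² = 3·22.0000

Σ|X[k]|² = N·Σ|x[n]|² = 3·22.0000 = 66.0000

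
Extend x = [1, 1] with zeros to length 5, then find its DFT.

Original 2-point DFT: [2, 0]
Zero-padded 5-point DFT provides frequency interpolation.

DFT_5([x, 0, ...]) = [2, 1.3090-0.9511i, 0.1910-0.5878i, 0.1910+0.5878i, 1.3090+0.9511i]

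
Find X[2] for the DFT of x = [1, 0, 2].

X[2] = Σ(n=0 to 2) x[n] · ω_3^(2n) where ω_3 = e^(-2πi/3)
= (1)·ω_3^0 + (0)·ω_3^2 + (2)·ω_3^4

X[2] = -1.7321i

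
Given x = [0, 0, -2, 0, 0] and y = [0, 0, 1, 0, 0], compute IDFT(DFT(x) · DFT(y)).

(x ⊛ y)[n] = Σ(m=0 to 4) x[m] · y[(n-m) mod 5]

Computing each output sample:
(x ⊛ y)[0] = 0
(x ⊛ y)[1] = 0
(x ⊛ y)[2] = 0
(x ⊛ y)[3] = 0
(x ⊛ y)[4] = -2

x ⊛ y = [0, 0, 0, 0, -2]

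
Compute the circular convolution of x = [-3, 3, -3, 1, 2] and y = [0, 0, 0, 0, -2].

(x ⊛ y)[n] = Σ(m=0 to 4) x[m] · y[(n-m) mod 5]

Computing each output sample:
(x ⊛ y)[0] = -6
(x ⊛ y)[1] = 6
(x ⊛ y)[2] = -2
(x ⊛ y)[3] = -4
(x ⊛ y)[4] = 6

x ⊛ y = [-6, 6, -2, -4, 6]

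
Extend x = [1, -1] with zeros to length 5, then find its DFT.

Original 2-point DFT: [0, 2]
Zero-padded 5-point DFT provides frequency interpolation.

DFT_5([x, 0, ...]) = [0, 0.6910+0.9511i, 1.8090+0.5878i, 1.8090-0.5878i, 0.6910-0.9511i]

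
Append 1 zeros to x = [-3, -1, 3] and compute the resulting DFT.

Original 3-point DFT: [-1, -4.0000+3.4641i, -4.0000-3.4641i]
Zero-padded 4-point DFT provides frequency interpolation.

DFT_4([x, 0, ...]) = [-1, -6+1i, 1, -6-1i]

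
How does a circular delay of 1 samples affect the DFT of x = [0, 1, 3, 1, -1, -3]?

Time shift by 1: X_shifted[k] = ω_6^(1k) · X[k]
Shifted x = [-3, 0, 1, 3, 1, -1]

DFT(x[n-1]) = [1, -7.5000-0.8660i, -0.5000-0.8660i, -3, -0.5000+0.8660i, -7.5000+0.8660i]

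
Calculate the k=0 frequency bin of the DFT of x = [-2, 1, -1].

X[0] = Σ(n=0 to 2) x[n] · ω_3^0 = Σ x[n]
= (-2) + (1) + (-1)

X[0] = -2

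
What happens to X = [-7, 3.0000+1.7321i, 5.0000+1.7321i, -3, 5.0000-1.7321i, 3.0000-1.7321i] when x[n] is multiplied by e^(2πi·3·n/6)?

Modulation property: DFT(ω_6^(-3n)·x[n]) = X[(k-3) mod 6], so circularly shift X by 3 positions.

X[k-3] = [-3, 5.0000-1.7321i, 3.0000-1.7321i, -7, 3.0000+1.7321i, 5.0000+1.7321i]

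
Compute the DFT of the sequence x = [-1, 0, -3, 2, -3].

X[k] = Σ(n=0 to 4) x[n] · ω_5^(nk)
where ω_5 = e^(-2πi/5)

Computing each X[k]:
X[0] = -5
X[1] = -1.1180+0.0858i
X[2] = 1.1180-6.5186i
X[3] = 1.1180+6.5186i
X[4] = -1.1180-0.0858i

X = [-5, -1.1180+0.0858i, 1.1180-6.5186i, 1.1180+6.5186i, -1.1180-0.0858i]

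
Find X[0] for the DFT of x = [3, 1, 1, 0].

X[0] = Σ(n=0 to 3) x[n] · ω_4^0 = Σ x[n]
= (3) + (1) + (1) + (0)

X[0] = 5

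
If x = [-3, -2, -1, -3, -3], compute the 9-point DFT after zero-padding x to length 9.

Original 5-point DFT: [-12, -1.3090-2.1266i, -0.1910+1.3143i, -0.1910-1.3143i, -1.3090+2.1266i]
Zero-padded 9-point DFT provides frequency interpolation.

DFT_9([x, 0, ...]) = [-12, -0.3867+5.8945i, -3.2057-2.2148i, -3.0000+3.4641i, -0.9076-0.3151i, -0.9076+0.3151i, -3.0000-3.4641i, -3.2057+2.2148i, -0.3867-5.8945i]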